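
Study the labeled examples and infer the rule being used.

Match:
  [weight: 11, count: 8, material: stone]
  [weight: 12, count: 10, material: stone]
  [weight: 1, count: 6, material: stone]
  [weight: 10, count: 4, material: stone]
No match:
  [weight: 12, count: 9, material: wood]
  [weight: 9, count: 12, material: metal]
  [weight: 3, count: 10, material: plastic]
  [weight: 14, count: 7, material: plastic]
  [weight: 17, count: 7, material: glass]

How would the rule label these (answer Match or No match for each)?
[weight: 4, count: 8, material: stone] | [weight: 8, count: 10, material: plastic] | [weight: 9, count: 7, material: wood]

One predicate separates the groups cleanly: material is stone.
[weight: 4, count: 8, material: stone] — material is stone, hence Match. [weight: 8, count: 10, material: plastic] — material is plastic, hence No match. [weight: 9, count: 7, material: wood] — material is wood, hence No match.

Match, No match, No match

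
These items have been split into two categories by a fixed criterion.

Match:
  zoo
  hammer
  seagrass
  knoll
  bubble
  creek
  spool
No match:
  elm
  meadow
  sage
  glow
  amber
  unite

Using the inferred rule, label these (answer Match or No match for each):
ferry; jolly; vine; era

Match, Match, No match, No match

The distinguishing property — has a double letter — holds for all the 'Match' cases and none of the 'No match' cases.
ferry: Match ('rr' doubled). jolly: Match ('ll' doubled). vine: No match (no doubled letter). era: No match (no doubled letter).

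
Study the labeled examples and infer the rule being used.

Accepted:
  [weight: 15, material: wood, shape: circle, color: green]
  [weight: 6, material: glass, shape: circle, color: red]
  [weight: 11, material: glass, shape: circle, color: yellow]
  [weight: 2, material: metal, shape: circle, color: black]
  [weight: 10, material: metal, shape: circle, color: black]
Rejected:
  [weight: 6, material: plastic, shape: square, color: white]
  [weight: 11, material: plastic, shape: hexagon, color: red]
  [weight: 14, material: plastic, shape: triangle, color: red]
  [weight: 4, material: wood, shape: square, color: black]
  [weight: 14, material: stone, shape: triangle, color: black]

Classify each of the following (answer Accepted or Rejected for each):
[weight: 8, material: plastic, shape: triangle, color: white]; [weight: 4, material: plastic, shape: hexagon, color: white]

Rejected, Rejected

Comparing the two groups points to one rule — shape is circle.
[weight: 8, material: plastic, shape: triangle, color: white]: Rejected (shape is triangle). [weight: 4, material: plastic, shape: hexagon, color: white]: Rejected (shape is hexagon).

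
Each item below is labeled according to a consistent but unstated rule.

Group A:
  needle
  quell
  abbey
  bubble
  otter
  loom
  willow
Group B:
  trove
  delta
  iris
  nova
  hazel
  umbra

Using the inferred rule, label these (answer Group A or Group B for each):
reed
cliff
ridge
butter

The simplest hypothesis consistent with all the labels is: has a double letter.
reed: 'ee' doubled — checks out, so Group A.
cliff: 'ff' doubled — checks out, so Group A.
ridge: no doubled letter — does not pass, so Group B.
butter: 'tt' doubled — checks out, so Group A.

Group A, Group A, Group B, Group A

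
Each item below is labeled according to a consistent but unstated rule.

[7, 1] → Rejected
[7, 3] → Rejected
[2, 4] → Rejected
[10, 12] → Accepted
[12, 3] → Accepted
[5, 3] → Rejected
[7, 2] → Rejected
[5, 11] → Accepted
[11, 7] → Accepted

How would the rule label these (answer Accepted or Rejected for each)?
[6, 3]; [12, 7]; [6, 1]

Rejected, Accepted, Rejected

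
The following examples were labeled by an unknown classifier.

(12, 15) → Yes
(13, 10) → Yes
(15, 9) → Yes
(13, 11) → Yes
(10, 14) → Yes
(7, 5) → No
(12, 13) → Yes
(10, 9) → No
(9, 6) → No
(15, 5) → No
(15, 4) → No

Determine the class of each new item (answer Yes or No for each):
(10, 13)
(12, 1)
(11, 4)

Yes, No, No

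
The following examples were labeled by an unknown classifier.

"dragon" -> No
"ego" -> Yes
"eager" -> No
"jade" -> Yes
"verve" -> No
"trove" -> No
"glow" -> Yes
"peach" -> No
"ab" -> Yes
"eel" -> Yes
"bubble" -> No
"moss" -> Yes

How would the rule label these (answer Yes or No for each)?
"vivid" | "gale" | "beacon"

The common property of the 'Yes' items is: length ≤ 4. No 'No' item has it.
"vivid": length 5, does not satisfy this → No.
"gale": length 4, satisfies this → Yes.
"beacon": length 6, does not satisfy this → No.

No, Yes, No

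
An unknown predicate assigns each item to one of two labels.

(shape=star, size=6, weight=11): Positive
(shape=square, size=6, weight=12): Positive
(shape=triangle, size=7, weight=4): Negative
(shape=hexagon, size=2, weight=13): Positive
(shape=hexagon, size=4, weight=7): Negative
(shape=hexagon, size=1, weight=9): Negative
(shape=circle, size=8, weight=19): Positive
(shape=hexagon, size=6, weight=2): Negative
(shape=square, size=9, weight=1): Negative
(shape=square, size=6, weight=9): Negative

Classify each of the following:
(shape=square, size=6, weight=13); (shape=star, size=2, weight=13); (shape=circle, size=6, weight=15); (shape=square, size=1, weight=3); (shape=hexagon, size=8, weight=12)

Positive, Positive, Positive, Negative, Positive

'Positive' ⟺ weight ≥ 11.
(shape=square, size=6, weight=13): weight = 13 — qualifies, so Positive.
(shape=star, size=2, weight=13): weight = 13 — qualifies, so Positive.
(shape=circle, size=6, weight=15): weight = 15 — qualifies, so Positive.
(shape=square, size=1, weight=3): weight = 3 — lacks this property, so Negative.
(shape=hexagon, size=8, weight=12): weight = 12 — qualifies, so Positive.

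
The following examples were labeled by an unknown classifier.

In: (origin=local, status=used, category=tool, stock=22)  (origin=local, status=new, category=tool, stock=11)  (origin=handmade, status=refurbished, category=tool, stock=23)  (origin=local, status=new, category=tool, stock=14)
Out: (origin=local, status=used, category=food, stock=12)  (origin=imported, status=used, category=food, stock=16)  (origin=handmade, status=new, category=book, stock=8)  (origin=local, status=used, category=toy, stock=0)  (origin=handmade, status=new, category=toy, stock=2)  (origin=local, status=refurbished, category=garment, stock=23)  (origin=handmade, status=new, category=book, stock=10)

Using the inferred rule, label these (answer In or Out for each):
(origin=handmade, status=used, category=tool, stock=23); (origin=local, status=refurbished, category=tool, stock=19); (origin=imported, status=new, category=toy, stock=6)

The distinguishing property — category is tool — holds for all the 'In' cases and none of the 'Out' cases.
(origin=handmade, status=used, category=tool, stock=23): category is tool, satisfies this → In. (origin=local, status=refurbished, category=tool, stock=19): category is tool, satisfies this → In. (origin=imported, status=new, category=toy, stock=6): category is toy, doesn't qualify → Out.

In, In, Out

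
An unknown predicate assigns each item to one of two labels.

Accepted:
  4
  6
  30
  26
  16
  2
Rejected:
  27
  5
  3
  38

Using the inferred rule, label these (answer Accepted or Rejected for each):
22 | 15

'Accepted' ⟺ even AND at most 30.
22: 22 is even, 22 ≤ 30, meets the rule → Accepted.
15: 15 is odd, 15 ≤ 30, fails this test → Rejected.

Accepted, Rejected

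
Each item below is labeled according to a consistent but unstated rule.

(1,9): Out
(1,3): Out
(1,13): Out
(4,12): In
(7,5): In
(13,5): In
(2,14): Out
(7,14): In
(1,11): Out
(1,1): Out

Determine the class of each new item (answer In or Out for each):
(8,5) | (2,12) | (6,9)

All 'In' examples share one property — first ≥ 3 — and every 'Out' example lacks it.
(8,5): first 8, meets the rule → In.
(2,12): first 2, fails this test → Out.
(6,9): first 6, meets the rule → In.

In, Out, In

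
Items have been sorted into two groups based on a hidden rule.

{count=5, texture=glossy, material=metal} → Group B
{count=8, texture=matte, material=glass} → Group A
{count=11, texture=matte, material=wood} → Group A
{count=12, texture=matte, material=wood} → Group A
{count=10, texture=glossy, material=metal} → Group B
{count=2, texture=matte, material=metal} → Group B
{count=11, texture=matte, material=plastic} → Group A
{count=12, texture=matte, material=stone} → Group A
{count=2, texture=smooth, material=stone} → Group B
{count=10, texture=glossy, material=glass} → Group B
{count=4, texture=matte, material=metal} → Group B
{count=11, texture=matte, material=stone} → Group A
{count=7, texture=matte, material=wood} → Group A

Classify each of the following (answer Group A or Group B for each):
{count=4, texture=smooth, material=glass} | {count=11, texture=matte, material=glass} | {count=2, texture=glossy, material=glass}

The pattern is that an item is 'Group A' exactly when: texture is matte AND count ≥ 5.
{count=4, texture=smooth, material=glass}: texture is smooth, count = 4 — fails this test, so Group B.
{count=11, texture=matte, material=glass}: texture is matte, count = 11 — satisfies this, so Group A.
{count=2, texture=glossy, material=glass}: texture is glossy, count = 2 — fails this test, so Group B.

Group B, Group A, Group B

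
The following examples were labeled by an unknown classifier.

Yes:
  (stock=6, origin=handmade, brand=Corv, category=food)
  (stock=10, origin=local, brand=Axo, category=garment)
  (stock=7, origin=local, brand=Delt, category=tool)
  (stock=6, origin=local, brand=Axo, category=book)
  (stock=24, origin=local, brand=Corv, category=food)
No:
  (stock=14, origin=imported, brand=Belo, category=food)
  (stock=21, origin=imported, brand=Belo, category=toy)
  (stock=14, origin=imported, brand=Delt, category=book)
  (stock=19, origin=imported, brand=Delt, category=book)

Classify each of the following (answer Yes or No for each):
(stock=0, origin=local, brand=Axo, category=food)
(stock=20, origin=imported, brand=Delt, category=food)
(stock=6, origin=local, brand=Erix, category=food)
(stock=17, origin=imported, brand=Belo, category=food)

The rule appears to be: origin is not imported.

Yes, No, Yes, No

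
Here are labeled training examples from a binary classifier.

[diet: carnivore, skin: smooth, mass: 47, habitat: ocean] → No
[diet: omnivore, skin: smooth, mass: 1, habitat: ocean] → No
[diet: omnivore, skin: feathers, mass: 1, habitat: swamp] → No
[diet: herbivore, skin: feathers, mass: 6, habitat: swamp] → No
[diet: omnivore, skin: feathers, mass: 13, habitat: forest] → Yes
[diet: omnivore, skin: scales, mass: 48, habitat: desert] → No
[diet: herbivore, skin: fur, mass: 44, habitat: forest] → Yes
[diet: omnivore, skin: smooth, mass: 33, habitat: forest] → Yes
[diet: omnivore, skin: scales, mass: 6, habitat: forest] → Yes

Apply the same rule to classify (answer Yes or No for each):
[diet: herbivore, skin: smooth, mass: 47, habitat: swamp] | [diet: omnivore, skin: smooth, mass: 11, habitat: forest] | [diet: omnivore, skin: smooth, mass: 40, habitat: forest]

No, Yes, Yes

The pattern is that an item is 'Yes' exactly when: habitat is forest.
[diet: herbivore, skin: smooth, mass: 47, habitat: swamp] — habitat is swamp, hence No. [diet: omnivore, skin: smooth, mass: 11, habitat: forest] — habitat is forest, hence Yes. [diet: omnivore, skin: smooth, mass: 40, habitat: forest] — habitat is forest, hence Yes.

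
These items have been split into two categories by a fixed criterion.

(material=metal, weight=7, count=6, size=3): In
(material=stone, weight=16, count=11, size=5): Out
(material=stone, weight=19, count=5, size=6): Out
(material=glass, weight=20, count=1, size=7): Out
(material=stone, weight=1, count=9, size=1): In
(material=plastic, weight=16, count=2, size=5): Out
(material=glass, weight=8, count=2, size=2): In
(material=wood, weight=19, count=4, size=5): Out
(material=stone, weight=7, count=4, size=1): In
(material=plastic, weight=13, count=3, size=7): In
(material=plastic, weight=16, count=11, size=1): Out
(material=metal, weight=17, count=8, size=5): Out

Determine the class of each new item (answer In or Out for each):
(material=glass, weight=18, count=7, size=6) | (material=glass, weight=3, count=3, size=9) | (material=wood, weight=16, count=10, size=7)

Out, In, Out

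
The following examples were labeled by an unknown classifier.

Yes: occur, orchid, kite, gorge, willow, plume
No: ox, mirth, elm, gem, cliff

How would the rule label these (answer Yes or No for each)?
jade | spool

Yes, Yes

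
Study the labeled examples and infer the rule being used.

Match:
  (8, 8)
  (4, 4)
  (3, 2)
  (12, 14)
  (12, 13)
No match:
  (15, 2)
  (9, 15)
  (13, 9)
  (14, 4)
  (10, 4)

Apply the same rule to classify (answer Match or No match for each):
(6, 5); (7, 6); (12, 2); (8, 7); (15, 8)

Match, Match, No match, Match, No match

The pattern is that an item is 'Match' exactly when: |first − second| ≤ 2.
(6, 5) → |6−5| = 1 → Match.
(7, 6) → |7−6| = 1 → Match.
(12, 2) → |12−2| = 10 → No match.
(8, 7) → |8−7| = 1 → Match.
(15, 8) → |15−8| = 7 → No match.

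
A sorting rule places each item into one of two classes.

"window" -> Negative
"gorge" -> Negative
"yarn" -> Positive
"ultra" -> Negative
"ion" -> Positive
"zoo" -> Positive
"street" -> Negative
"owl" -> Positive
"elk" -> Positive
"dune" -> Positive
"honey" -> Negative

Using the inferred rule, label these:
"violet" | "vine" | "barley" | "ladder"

Negative, Positive, Negative, Negative

One predicate separates the groups cleanly: length ≤ 4.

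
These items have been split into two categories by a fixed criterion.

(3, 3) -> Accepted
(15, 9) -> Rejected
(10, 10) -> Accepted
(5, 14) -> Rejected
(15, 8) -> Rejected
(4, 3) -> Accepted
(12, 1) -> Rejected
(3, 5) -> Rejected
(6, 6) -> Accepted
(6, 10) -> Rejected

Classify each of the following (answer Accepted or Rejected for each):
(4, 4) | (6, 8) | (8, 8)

Accepted, Rejected, Accepted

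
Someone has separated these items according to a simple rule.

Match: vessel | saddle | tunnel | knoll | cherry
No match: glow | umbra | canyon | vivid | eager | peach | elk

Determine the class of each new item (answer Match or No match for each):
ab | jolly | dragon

All 'Match' examples share one property — has a double letter — and every 'No match' example lacks it.

No match, Match, No match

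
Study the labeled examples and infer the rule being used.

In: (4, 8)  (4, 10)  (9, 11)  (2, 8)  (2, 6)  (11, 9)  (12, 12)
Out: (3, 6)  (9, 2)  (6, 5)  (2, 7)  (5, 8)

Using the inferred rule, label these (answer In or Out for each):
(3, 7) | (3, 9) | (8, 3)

One predicate separates the groups cleanly: sum is even.

In, In, Out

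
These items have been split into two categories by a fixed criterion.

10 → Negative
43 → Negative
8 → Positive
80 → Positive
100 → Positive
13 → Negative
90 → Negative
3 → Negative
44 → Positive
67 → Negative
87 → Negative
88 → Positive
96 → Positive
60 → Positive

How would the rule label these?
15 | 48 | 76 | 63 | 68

The simplest hypothesis consistent with all the labels is: multiple of 4.
15 — 15 = 4·3 + 3, hence Negative.
48 — 48 = 4·12, hence Positive.
76 — 76 = 4·19, hence Positive.
63 — 63 = 4·15 + 3, hence Negative.
68 — 68 = 4·17, hence Positive.

Negative, Positive, Positive, Negative, Positive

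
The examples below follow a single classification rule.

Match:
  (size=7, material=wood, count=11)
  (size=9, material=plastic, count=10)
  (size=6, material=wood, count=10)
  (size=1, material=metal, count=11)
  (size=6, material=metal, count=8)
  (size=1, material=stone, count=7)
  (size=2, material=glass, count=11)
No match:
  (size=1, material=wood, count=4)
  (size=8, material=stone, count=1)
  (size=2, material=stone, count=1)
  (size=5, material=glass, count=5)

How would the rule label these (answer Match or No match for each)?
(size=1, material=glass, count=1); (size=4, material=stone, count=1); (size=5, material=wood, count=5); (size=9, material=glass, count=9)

No match, No match, No match, Match

The classifier is using: count ≥ 7.
(size=1, material=glass, count=1) → count = 1 → No match.
(size=4, material=stone, count=1) → count = 1 → No match.
(size=5, material=wood, count=5) → count = 5 → No match.
(size=9, material=glass, count=9) → count = 9 → Match.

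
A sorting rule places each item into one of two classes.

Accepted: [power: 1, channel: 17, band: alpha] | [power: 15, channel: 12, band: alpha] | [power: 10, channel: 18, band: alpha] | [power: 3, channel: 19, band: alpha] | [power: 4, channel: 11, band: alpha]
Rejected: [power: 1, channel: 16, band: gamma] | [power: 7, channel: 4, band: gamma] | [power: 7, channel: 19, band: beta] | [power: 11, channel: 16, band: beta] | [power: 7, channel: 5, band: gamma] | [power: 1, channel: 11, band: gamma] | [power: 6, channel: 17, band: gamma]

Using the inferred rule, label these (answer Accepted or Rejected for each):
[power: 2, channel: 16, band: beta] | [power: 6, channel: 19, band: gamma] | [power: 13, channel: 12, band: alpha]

Every 'Accepted' example satisfies: band is alpha. None of the 'Rejected' examples do.
[power: 2, channel: 16, band: beta]: band is beta, does not satisfy this → Rejected. [power: 6, channel: 19, band: gamma]: band is gamma, does not satisfy this → Rejected. [power: 13, channel: 12, band: alpha]: band is alpha, matches → Accepted.

Rejected, Rejected, Accepted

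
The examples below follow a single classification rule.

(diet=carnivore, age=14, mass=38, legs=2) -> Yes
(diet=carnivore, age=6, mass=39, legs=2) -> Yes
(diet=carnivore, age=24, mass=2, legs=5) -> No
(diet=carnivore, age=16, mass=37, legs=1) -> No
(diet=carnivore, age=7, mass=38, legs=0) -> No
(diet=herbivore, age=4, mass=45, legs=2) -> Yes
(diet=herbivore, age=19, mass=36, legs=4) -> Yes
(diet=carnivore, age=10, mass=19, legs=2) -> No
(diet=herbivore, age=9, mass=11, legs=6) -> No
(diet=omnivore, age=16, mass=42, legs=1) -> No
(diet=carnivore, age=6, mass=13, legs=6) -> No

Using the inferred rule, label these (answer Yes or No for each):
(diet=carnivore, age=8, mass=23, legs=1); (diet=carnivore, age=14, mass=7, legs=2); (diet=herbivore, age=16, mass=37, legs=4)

No, No, Yes

All 'Yes' examples share one property — mass ≥ 36 AND legs ≥ 2 — and every 'No' example lacks it.
(diet=carnivore, age=8, mass=23, legs=1) — mass = 23, legs = 1, hence No. (diet=carnivore, age=14, mass=7, legs=2) — mass = 7, legs = 2, hence No. (diet=herbivore, age=16, mass=37, legs=4) — mass = 37, legs = 4, hence Yes.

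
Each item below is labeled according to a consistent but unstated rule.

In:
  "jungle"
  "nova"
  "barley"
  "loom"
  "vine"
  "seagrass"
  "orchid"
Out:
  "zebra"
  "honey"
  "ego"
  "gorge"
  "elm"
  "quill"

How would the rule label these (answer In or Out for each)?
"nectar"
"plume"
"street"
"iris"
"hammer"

In, Out, In, In, In

Comparing the two groups points to one rule — even length.
"nectar" — length 6, hence In. "plume" — length 5, hence Out. "street" — length 6, hence In. "iris" — length 4, hence In. "hammer" — length 6, hence In.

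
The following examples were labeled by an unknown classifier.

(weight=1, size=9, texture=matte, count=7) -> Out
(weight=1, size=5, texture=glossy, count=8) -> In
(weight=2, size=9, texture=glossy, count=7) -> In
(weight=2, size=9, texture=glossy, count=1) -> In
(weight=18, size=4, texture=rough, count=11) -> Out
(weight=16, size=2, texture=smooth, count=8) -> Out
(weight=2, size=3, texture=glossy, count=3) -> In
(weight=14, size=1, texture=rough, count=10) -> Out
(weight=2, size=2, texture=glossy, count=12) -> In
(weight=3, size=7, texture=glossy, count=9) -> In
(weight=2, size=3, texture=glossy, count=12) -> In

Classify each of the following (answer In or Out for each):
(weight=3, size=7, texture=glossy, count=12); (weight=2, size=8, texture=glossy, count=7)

In, In

Every 'In' example satisfies: texture is glossy. None of the 'Out' examples do.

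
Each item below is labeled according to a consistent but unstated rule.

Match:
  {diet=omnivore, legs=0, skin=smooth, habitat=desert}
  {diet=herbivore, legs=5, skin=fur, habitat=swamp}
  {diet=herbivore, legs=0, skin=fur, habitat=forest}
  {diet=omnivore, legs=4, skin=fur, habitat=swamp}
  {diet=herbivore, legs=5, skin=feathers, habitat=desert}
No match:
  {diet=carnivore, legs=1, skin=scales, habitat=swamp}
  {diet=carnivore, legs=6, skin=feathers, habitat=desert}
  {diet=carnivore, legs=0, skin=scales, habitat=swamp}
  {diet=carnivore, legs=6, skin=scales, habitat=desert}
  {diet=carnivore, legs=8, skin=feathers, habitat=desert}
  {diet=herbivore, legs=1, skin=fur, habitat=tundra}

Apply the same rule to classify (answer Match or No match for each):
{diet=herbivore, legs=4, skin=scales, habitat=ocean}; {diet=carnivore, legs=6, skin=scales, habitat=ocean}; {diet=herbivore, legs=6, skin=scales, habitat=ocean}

Match, No match, Match

One predicate separates the groups cleanly: diet is not carnivore AND legs ≠ 1.
Match: {diet=herbivore, legs=4, skin=scales, habitat=ocean}, since diet is herbivore, legs = 4.
No match: {diet=carnivore, legs=6, skin=scales, habitat=ocean}, since diet is carnivore, legs = 6.
Match: {diet=herbivore, legs=6, skin=scales, habitat=ocean}, since diet is herbivore, legs = 6.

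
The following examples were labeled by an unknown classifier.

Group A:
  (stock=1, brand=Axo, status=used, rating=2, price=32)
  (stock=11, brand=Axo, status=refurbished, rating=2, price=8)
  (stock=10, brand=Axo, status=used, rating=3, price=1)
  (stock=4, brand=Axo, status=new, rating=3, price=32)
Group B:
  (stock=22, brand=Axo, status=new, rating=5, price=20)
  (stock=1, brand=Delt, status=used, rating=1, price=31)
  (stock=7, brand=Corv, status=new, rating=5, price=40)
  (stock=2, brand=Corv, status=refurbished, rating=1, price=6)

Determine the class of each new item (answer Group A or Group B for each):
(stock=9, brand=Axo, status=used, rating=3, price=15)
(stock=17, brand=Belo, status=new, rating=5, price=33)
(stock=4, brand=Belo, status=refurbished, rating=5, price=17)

Group A, Group B, Group B

The rule appears to be: brand is Axo AND rating ≤ 3.
(stock=9, brand=Axo, status=used, rating=3, price=15): Group A (brand is Axo, rating = 3). (stock=17, brand=Belo, status=new, rating=5, price=33): Group B (brand is Belo, rating = 5). (stock=4, brand=Belo, status=refurbished, rating=5, price=17): Group B (brand is Belo, rating = 5).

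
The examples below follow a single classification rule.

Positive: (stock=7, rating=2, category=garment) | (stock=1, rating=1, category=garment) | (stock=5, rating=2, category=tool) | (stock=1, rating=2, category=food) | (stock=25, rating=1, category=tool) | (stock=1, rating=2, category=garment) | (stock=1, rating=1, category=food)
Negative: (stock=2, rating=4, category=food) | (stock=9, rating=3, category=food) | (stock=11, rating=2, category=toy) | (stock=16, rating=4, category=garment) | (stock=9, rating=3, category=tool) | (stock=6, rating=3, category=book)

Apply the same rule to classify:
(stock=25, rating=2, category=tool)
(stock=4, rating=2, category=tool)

The classifier is using: stock ≠ 11 AND rating ≤ 2.

Positive, Positive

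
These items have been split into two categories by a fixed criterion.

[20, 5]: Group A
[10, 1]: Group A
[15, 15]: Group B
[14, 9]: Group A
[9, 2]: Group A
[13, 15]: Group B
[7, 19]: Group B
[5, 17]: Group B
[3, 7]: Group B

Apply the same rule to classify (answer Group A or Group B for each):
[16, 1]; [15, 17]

Every 'Group A' example satisfies: sum is odd. None of the 'Group B' examples do.
[16, 1]: 16+1 = 17, matches → Group A.
[15, 17]: 15+17 = 32, does not pass → Group B.

Group A, Group B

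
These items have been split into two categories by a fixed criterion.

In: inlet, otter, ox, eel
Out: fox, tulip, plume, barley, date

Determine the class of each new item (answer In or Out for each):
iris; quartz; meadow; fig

Every 'In' example satisfies: starts with a vowel. None of the 'Out' examples do.

In, Out, Out, Out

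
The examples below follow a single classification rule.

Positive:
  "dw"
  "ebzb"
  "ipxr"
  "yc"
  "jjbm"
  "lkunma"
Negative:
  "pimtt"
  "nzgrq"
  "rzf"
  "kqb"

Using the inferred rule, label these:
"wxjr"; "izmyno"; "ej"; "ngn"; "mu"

Positive, Positive, Positive, Negative, Positive

Rule: even length. This holds for each 'Positive' example and fails for each 'Negative' one.
"wxjr": length 4, qualifies → Positive. "izmyno": length 6, qualifies → Positive. "ej": length 2, qualifies → Positive. "ngn": length 3, does not satisfy this → Negative. "mu": length 2, qualifies → Positive.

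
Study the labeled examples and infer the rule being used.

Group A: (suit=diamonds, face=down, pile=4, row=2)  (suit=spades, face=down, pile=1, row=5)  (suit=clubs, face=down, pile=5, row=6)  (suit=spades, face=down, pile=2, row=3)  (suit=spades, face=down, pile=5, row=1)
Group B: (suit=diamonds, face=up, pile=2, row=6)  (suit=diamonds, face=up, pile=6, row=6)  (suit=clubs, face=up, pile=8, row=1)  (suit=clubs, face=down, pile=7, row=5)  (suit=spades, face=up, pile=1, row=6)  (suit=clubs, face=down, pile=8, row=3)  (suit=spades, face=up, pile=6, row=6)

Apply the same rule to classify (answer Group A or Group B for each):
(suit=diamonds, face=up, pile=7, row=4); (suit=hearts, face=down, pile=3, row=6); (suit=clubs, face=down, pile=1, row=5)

One predicate separates the groups cleanly: face is down AND pile ≤ 5.
(suit=diamonds, face=up, pile=7, row=4) — face is up, pile = 7, hence Group B.
(suit=hearts, face=down, pile=3, row=6) — face is down, pile = 3, hence Group A.
(suit=clubs, face=down, pile=1, row=5) — face is down, pile = 1, hence Group A.

Group B, Group A, Group A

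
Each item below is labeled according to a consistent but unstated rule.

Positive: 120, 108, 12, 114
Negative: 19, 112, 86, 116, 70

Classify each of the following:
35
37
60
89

A rule that fits every label: multiple of 3 — true of each 'Positive' example, false of each 'Negative' one.
35: 35 = 3·11 + 2, lacks this property → Negative. 37: 37 = 3·12 + 1, lacks this property → Negative. 60: 60 = 3·20, checks out → Positive. 89: 89 = 3·29 + 2, lacks this property → Negative.

Negative, Negative, Positive, Negative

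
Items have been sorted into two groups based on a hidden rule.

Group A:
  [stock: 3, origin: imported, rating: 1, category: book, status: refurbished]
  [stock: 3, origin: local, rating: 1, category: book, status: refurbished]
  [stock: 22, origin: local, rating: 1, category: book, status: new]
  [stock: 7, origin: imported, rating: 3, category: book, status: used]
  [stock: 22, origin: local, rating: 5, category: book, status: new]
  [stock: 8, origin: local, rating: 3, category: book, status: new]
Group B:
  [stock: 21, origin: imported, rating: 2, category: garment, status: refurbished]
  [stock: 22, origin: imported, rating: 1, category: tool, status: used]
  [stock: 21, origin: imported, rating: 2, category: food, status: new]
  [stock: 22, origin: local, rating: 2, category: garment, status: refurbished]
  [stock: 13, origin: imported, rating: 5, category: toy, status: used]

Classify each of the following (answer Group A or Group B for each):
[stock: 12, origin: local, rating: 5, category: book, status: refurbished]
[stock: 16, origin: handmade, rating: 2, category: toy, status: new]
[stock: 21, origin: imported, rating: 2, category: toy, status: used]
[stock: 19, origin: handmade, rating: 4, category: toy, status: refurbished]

Group A, Group B, Group B, Group B

The common property of the 'Group A' items is: category is book. No 'Group B' item has it.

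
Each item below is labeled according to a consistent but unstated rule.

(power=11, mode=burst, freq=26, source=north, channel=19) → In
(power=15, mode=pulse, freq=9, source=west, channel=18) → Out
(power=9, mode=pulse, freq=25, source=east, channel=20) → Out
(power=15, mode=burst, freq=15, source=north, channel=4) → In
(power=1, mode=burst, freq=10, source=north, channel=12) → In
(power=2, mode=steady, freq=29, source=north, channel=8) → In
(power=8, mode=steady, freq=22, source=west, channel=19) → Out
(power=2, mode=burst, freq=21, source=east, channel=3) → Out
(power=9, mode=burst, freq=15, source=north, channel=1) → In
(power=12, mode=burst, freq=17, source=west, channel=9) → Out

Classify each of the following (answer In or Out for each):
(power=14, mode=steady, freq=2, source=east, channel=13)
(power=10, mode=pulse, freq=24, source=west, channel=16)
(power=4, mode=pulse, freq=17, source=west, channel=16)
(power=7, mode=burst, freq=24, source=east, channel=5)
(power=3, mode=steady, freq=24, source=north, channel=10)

Out, Out, Out, Out, In

Every 'In' example satisfies: source is north. None of the 'Out' examples do.
(power=14, mode=steady, freq=2, source=east, channel=13) — source is east, hence Out.
(power=10, mode=pulse, freq=24, source=west, channel=16) — source is west, hence Out.
(power=4, mode=pulse, freq=17, source=west, channel=16) — source is west, hence Out.
(power=7, mode=burst, freq=24, source=east, channel=5) — source is east, hence Out.
(power=3, mode=steady, freq=24, source=north, channel=10) — source is north, hence In.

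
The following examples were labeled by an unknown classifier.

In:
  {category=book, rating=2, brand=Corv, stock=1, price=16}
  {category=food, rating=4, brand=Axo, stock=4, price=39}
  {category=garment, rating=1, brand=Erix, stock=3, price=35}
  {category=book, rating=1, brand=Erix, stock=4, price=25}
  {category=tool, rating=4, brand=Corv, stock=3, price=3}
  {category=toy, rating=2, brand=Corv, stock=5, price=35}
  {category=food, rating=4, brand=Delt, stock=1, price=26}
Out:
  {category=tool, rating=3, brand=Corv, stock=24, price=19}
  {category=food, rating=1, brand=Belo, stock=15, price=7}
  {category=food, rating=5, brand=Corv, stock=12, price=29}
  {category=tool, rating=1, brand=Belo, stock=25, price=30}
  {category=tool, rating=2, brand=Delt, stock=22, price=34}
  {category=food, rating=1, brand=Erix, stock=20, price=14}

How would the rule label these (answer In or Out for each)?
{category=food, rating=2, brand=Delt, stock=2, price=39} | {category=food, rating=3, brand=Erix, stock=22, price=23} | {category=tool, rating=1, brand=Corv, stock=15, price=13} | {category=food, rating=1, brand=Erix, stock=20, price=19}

The pattern is that an item is 'In' exactly when: stock ≤ 5.
{category=food, rating=2, brand=Delt, stock=2, price=39}: stock = 2, checks out → In.
{category=food, rating=3, brand=Erix, stock=22, price=23}: stock = 22, does not pass → Out.
{category=tool, rating=1, brand=Corv, stock=15, price=13}: stock = 15, does not pass → Out.
{category=food, rating=1, brand=Erix, stock=20, price=19}: stock = 20, does not pass → Out.

In, Out, Out, Out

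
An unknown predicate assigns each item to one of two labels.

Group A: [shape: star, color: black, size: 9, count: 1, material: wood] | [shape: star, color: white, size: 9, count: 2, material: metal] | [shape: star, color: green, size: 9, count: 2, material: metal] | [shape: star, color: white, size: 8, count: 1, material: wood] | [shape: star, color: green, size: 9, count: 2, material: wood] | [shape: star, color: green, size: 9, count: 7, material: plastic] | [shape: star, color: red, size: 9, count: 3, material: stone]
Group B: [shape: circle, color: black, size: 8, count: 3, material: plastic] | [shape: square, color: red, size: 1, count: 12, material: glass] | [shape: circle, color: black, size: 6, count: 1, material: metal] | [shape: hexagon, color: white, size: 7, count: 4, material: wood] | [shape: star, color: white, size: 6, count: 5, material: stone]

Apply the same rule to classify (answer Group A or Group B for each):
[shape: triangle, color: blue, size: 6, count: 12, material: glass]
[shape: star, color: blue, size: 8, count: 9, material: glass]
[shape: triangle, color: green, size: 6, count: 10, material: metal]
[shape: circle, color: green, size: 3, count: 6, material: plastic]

The simplest hypothesis consistent with all the labels is: shape is star AND size ≥ 7.
[shape: triangle, color: blue, size: 6, count: 12, material: glass]: shape is triangle, size = 6 — doesn't qualify, so Group B.
[shape: star, color: blue, size: 8, count: 9, material: glass]: shape is star, size = 8 — fits, so Group A.
[shape: triangle, color: green, size: 6, count: 10, material: metal]: shape is triangle, size = 6 — doesn't qualify, so Group B.
[shape: circle, color: green, size: 3, count: 6, material: plastic]: shape is circle, size = 3 — doesn't qualify, so Group B.

Group B, Group A, Group B, Group B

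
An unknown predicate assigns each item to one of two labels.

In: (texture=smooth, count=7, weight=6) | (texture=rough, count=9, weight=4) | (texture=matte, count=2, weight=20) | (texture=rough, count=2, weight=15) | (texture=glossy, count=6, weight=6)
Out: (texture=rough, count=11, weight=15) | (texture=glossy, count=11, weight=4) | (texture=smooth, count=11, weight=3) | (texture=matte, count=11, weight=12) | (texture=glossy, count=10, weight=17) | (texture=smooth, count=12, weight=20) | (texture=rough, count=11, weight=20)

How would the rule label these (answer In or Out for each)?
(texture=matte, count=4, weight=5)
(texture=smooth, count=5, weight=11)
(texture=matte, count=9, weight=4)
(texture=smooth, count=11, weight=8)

In, In, In, Out

Every 'In' example satisfies: count ≤ 9. None of the 'Out' examples do.
(texture=matte, count=4, weight=5): count = 4 — qualifies, so In.
(texture=smooth, count=5, weight=11): count = 5 — qualifies, so In.
(texture=matte, count=9, weight=4): count = 9 — qualifies, so In.
(texture=smooth, count=11, weight=8): count = 11 — does not pass, so Out.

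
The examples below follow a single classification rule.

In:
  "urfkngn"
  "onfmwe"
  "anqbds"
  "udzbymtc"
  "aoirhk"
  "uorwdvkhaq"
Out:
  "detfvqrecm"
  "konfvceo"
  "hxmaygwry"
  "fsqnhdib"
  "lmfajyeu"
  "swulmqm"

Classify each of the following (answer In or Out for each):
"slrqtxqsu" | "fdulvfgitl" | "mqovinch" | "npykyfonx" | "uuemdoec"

Out, Out, Out, Out, In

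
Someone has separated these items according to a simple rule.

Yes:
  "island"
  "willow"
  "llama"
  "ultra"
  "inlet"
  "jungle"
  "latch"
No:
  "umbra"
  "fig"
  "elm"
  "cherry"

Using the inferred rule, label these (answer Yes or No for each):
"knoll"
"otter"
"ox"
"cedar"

The classifier is using: length ≥ 5 AND contains 'l'.
"knoll": Yes (length 5, has 'l').
"otter": No (length 5, no 'l').
"ox": No (length 2, no 'l').
"cedar": No (length 5, no 'l').

Yes, No, No, No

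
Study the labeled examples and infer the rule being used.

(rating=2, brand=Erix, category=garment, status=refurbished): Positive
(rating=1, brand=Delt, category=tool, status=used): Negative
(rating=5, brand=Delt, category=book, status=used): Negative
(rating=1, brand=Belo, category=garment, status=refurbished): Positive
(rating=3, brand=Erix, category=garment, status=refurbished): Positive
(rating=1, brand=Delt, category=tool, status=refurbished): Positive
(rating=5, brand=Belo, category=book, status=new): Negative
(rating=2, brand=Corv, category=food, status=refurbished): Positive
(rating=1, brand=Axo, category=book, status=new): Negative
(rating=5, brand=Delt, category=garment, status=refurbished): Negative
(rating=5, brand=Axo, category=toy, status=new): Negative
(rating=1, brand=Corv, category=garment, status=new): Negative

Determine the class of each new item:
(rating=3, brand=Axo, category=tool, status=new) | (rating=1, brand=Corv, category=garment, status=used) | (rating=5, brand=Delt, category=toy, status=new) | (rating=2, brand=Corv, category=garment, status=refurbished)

Negative, Negative, Negative, Positive

The distinguishing property — status is refurbished AND rating ≤ 3 — holds for all the 'Positive' cases and none of the 'Negative' cases.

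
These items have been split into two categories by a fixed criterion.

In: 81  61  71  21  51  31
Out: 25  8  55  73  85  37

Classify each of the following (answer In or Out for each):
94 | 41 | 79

Every 'In' example satisfies: ends in digit 1. None of the 'Out' examples do.
94: last digit 4, lacks this property → Out. 41: last digit 1, fits → In. 79: last digit 9, lacks this property → Out.

Out, In, Out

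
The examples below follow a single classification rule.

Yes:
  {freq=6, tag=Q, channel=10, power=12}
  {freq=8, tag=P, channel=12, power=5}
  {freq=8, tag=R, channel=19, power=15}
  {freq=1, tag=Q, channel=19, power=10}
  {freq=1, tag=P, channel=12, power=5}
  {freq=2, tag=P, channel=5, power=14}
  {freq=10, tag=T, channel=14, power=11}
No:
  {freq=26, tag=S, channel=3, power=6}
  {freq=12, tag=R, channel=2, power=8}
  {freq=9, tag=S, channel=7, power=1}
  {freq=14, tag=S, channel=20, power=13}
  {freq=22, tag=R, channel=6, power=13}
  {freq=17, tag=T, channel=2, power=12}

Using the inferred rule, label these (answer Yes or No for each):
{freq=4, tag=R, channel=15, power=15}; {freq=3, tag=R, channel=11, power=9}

Yes, Yes

All 'Yes' examples share one property — freq ≤ 10 AND power ≥ 5 — and every 'No' example lacks it.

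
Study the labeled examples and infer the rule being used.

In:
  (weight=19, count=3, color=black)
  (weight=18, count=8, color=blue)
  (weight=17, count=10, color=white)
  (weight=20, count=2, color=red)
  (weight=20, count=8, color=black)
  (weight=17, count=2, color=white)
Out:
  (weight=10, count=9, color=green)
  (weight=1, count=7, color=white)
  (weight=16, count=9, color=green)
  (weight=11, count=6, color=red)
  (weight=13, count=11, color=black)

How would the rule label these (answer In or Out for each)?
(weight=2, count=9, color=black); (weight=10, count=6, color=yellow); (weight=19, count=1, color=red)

Out, Out, In

The pattern is that an item is 'In' exactly when: weight ≥ 17.
(weight=2, count=9, color=black) — weight = 2, hence Out. (weight=10, count=6, color=yellow) — weight = 10, hence Out. (weight=19, count=1, color=red) — weight = 19, hence In.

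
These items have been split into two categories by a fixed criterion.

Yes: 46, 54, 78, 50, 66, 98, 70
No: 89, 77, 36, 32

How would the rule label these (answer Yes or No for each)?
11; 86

The pattern is that an item is 'Yes' exactly when: ≡ 2 (mod 4).

No, Yes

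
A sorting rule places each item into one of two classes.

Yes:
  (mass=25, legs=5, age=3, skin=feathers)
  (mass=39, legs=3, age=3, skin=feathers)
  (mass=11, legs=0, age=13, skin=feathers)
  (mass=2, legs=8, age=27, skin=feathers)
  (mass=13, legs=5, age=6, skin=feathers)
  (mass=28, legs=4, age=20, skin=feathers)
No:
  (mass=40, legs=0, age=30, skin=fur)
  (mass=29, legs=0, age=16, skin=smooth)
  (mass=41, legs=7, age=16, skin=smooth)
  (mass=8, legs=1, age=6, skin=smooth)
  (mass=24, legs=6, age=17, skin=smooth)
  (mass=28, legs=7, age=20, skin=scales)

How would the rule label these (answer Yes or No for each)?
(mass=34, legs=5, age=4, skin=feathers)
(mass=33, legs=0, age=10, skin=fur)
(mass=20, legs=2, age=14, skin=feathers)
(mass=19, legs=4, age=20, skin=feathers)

A rule that fits every label: skin is feathers — true of each 'Yes' example, false of each 'No' one.
(mass=34, legs=5, age=4, skin=feathers) → skin is feathers → Yes.
(mass=33, legs=0, age=10, skin=fur) → skin is fur → No.
(mass=20, legs=2, age=14, skin=feathers) → skin is feathers → Yes.
(mass=19, legs=4, age=20, skin=feathers) → skin is feathers → Yes.

Yes, No, Yes, Yes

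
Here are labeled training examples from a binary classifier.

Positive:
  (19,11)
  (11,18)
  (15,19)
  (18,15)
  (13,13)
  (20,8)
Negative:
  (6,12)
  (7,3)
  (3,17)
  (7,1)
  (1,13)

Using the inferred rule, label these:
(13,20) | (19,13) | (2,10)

One predicate separates the groups cleanly: sum ≥ 26.

Positive, Positive, Negative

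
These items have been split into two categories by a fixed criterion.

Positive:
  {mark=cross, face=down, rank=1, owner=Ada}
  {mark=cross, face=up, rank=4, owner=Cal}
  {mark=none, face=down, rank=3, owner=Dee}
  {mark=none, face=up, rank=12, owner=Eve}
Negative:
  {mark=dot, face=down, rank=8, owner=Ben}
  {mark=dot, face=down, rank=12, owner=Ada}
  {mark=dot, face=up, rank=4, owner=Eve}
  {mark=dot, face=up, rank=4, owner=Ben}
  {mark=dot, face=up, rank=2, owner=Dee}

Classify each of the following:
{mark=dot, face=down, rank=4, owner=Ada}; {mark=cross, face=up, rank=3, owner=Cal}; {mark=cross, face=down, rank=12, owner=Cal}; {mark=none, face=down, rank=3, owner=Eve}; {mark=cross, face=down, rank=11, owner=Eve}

All 'Positive' examples share one property — mark is not dot — and every 'Negative' example lacks it.
{mark=dot, face=down, rank=4, owner=Ada}: mark is dot, doesn't qualify → Negative. {mark=cross, face=up, rank=3, owner=Cal}: mark is cross, fits → Positive. {mark=cross, face=down, rank=12, owner=Cal}: mark is cross, fits → Positive. {mark=none, face=down, rank=3, owner=Eve}: mark is none, fits → Positive. {mark=cross, face=down, rank=11, owner=Eve}: mark is cross, fits → Positive.

Negative, Positive, Positive, Positive, Positive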